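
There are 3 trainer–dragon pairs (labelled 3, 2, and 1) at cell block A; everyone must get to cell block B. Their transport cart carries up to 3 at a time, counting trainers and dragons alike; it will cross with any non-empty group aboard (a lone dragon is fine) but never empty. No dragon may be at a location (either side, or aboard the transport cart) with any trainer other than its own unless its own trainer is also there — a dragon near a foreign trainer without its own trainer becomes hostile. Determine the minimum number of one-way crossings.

5

Counting alone: each trip to cell block B takes at most 3 across and each return brings at least 1 back, so after t trips out (and t−1 returns) at most 3t − (t−1) of the 6 are across; that first reaches 6 at t = 3, so at least 5 crossings are needed.
The plan below uses exactly 5 crossings, so it is optimal:
1. dragon 3 and trainer 3 cross → cell block B.
2. trainer 3 crosses ← cell block A.
3. trainer 1, trainer 2, and trainer 3 cross → cell block B.
4. dragon 3 crosses ← cell block A.
5. dragon 1, dragon 2, and dragon 3 cross → cell block B.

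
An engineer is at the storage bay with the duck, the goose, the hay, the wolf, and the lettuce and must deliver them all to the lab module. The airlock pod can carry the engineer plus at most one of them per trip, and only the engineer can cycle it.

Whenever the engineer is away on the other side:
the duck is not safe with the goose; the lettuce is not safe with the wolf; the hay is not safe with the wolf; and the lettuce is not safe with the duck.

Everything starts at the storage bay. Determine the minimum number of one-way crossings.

impossible

Whatever the first load, the items left behind include a forbidden pair without the engineer. No opening move is safe, so no plan exists.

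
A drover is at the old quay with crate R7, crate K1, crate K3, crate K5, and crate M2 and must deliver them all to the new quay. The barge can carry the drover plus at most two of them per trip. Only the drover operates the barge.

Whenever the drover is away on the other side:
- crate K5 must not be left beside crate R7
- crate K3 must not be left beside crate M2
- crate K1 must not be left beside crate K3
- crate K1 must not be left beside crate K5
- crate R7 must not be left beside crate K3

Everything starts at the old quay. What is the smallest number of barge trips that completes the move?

7

Counting alone: the drover can take at most 2 across per trip to the new quay, so moving all 5 needs at least 3 loaded trips out, with a return between consecutive ones — at least 5 crossings.
The safety rule pushes this higher. Following every safe sequence of crossings, the most of the 5 that can be at the new quay as the barge arrives there on crossing 5 is 4 — never all 5.
So no plan with fewer than 7 crossings exists, and this one achieves 7:
1. Drover goes to the new quay with crate K3 and crate K5.  [the old quay: crate K1, crate M2, crate R7 | the new quay: crate K3, crate K5]
2. Drover goes back to the old quay alone.  [the old quay: crate K1, crate M2, crate R7 | the new quay: crate K3, crate K5]
3. Drover goes to the new quay with crate R7.  [the old quay: crate K1, crate M2 | the new quay: crate K3, crate K5, crate R7]
4. Drover goes back to the old quay with crate K3 and crate K5.  [the old quay: crate K1, crate K3, crate K5, crate M2 | the new quay: crate R7]
5. Drover goes to the new quay with crate K1 and crate M2.  [the old quay: crate K3, crate K5 | the new quay: crate K1, crate M2, crate R7]
6. Drover goes back to the old quay alone.  [the old quay: crate K3, crate K5 | the new quay: crate K1, crate M2, crate R7]
7. Drover goes to the new quay with crate K3 and crate K5.  [the old quay: — | the new quay: crate K1, crate K3, crate K5, crate M2, crate R7]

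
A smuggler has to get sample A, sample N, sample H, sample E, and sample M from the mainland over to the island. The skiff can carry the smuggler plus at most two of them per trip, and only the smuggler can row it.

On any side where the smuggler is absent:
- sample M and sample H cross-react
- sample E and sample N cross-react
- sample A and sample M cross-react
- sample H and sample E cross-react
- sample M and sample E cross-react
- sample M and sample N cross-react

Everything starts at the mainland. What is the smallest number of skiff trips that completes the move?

Counting alone: the smuggler can take at most 2 across per trip to the island, so moving all 5 needs at least 3 loaded trips out, with a return between consecutive ones — at least 5 crossings.
The safety rule pushes this higher. Following every safe sequence of crossings, the most of the 5 that can be at the island as the skiff arrives there on crossing 5 is 4 — never all 5.
So no plan with fewer than 7 crossings exists, and this one achieves 7:
1. Smuggler goes to the island with sample E and sample M.  [the mainland: sample A, sample H, sample N | the island: sample E, sample M]
2. Smuggler goes back to the mainland with sample E.  [the mainland: sample A, sample E, sample H, sample N | the island: sample M]
3. Smuggler goes to the island with sample A and sample E.  [the mainland: sample H, sample N | the island: sample A, sample E, sample M]
4. Smuggler goes back to the mainland with sample M.  [the mainland: sample H, sample M, sample N | the island: sample A, sample E]
5. Smuggler goes to the island with sample H and sample N.  [the mainland: sample M | the island: sample A, sample E, sample H, sample N]
6. Smuggler goes back to the mainland with sample E.  [the mainland: sample E, sample M | the island: sample A, sample H, sample N]
7. Smuggler goes to the island with sample E and sample M.  [the mainland: — | the island: sample A, sample E, sample H, sample M, sample N]

7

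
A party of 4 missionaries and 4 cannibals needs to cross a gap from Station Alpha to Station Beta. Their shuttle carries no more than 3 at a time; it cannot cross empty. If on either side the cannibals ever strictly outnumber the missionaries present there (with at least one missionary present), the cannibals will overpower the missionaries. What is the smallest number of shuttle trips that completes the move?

9

Counting alone: each trip to Station Beta takes at most 3 across and each return brings at least 1 back, so after t trips out (and t−1 returns) at most 3t − (t−1) of the 8 are across; that first reaches 8 at t = 4, so at least 7 crossings are needed.
The safety rule pushes this higher. Following every safe sequence of crossings, the most of the 8 that can be at Station Beta as the shuttle arrives there on crossing 7 is 7 — never all 8.
So no plan with fewer than 9 crossings exists, and this one achieves 9:
1. 2 cannibals → Station Beta.  (Station Alpha: 4M 2C; Station Beta: 0M 2C)
2. 1 cannibal ← Station Alpha.  (Station Alpha: 4M 3C; Station Beta: 0M 1C)
3. 3 cannibals → Station Beta.  (Station Alpha: 4M 0C; Station Beta: 0M 4C)
4. 1 cannibal ← Station Alpha.  (Station Alpha: 4M 1C; Station Beta: 0M 3C)
5. 3 missionaries → Station Beta.  (Station Alpha: 1M 1C; Station Beta: 3M 3C)
6. 1 missionary and 1 cannibal ← Station Alpha.  (Station Alpha: 2M 2C; Station Beta: 2M 2C)
7. 2 missionaries → Station Beta.  (Station Alpha: 0M 2C; Station Beta: 4M 2C)
8. 1 cannibal ← Station Alpha.  (Station Alpha: 0M 3C; Station Beta: 4M 1C)
9. 3 cannibals → Station Beta.  (Station Alpha: 0M 0C; Station Beta: 4M 4C)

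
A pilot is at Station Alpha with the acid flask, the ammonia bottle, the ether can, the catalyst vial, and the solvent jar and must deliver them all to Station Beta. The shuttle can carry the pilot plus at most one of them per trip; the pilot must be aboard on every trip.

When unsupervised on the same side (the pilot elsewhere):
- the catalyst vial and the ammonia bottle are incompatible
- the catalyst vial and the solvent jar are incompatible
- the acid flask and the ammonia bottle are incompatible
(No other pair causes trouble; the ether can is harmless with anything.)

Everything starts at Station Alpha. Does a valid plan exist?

No

Whatever the first load, the items left behind include a forbidden pair without the pilot. No opening move is safe, so no plan exists.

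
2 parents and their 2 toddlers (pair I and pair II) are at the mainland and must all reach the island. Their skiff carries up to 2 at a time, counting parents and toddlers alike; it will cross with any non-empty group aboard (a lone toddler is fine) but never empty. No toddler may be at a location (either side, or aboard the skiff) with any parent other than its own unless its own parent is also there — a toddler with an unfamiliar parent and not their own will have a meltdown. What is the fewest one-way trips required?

5

Counting alone: each trip to the island takes at most 2 across and each return brings at least 1 back, so after t trips out (and t−1 returns) at most 2t − (t−1) of the 4 are across; that first reaches 4 at t = 3, so at least 5 crossings are needed.
The plan below uses exactly 5 crossings, so it is optimal:
1. parent I and toddler I cross → the island.
2. parent I crosses ← the mainland.
3. parent I and parent II cross → the island.
4. parent II crosses ← the mainland.
5. parent II and toddler II cross → the island.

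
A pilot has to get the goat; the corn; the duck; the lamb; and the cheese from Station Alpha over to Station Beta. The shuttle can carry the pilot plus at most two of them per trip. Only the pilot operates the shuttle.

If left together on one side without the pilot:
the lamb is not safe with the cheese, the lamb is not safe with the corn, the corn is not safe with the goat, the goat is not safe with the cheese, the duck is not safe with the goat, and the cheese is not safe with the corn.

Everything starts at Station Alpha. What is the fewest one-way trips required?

impossible

Whatever the first load, the items left behind include a forbidden pair without the pilot. No opening move is safe, so no plan exists.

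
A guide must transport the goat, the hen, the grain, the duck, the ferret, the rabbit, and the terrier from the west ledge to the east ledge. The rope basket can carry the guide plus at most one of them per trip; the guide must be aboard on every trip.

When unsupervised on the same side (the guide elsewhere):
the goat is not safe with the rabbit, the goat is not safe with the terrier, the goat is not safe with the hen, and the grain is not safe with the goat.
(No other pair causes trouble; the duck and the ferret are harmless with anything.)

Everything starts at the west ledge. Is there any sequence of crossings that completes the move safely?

No

Following every safe sequence of crossings from the start, the most of the 7 that can be at the east ledge as the rope basket arrives there on crossings 1, 3, 5, 7 is 1, 2, 3, 4 respectively; the best ever achieved is 4 of 7.
From crossing 9 on, no configuration arises that was not already reachable earlier: only 44 distinct safe configurations (who is on which side, and where the rope basket is) can ever be reached, none of them has everyone across, and every continuation just revisits them. So no valid plan exists.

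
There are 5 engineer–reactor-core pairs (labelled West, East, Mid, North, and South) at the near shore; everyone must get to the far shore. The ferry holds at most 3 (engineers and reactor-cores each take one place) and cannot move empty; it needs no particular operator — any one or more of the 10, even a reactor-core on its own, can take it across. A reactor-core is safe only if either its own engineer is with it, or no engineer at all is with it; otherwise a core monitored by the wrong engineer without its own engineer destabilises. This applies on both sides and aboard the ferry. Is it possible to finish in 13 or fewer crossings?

Yes — this plan uses 11 crossings (≤ 13):
1. engineer West and reactor-core West cross → the far shore.
2. engineer West crosses ← the near shore.
3. reactor-core East, reactor-core Mid, and reactor-core North cross → the far shore.
4. reactor-core West crosses ← the near shore.
5. engineer East, engineer Mid, and engineer North cross → the far shore.
6. engineer East and reactor-core East cross ← the near shore.
7. engineer East, engineer South, and engineer West cross → the far shore.
8. reactor-core Mid crosses ← the near shore.
9. reactor-core East and reactor-core West cross → the far shore.
10. reactor-core West crosses ← the near shore.
11. reactor-core Mid, reactor-core South, and reactor-core West cross → the far shore.

Yes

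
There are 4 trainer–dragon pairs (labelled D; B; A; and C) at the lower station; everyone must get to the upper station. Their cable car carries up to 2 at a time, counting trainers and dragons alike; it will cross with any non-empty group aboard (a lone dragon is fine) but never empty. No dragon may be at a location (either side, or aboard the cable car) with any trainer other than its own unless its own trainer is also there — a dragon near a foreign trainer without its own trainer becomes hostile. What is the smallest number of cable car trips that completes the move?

impossible

Following every safe sequence of crossings from the start, the most of the 8 that can be at the upper station as the cable car arrives there on crossings 1, 3, 5 is 2, 3, 4 respectively; the best ever achieved is 4 of 8.
From crossing 7 on, no configuration arises that was not already reachable earlier: only 44 distinct safe configurations (who is on which side, and where the cable car is) can ever be reached, none of them has everyone across, and every continuation just revisits them. So no valid plan exists.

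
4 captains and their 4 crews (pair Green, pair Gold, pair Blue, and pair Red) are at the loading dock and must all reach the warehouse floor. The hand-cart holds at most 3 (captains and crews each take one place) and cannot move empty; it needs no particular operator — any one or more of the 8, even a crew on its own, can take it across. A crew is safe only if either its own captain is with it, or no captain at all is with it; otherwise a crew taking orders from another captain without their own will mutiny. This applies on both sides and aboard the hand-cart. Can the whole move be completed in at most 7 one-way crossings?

Counting alone: each trip to the warehouse floor takes at most 3 across and each return brings at least 1 back, so after t trips out (and t−1 returns) at most 3t − (t−1) of the 8 are across; that first reaches 8 at t = 4, so at least 7 crossings are needed.
The safety rule pushes this higher. Following every safe sequence of crossings, the most of the 8 that can be at the warehouse floor as the hand-cart arrives there on crossing 7 is 7 — never all 8.
So the move cannot be finished within 7 crossings. (The shortest complete plan takes 9:)
1. captain Green and crew Green cross → the warehouse floor.
2. captain Green crosses ← the loading dock.
3. captain Gold, captain Green, and crew Gold cross → the warehouse floor.
4. captain Green and crew Green cross ← the loading dock.
5. captain Blue, captain Green, and captain Red cross → the warehouse floor.
6. crew Gold crosses ← the loading dock.
7. crew Gold and crew Green cross → the warehouse floor.
8. crew Green crosses ← the loading dock.
9. crew Blue, crew Green, and crew Red cross → the warehouse floor.

No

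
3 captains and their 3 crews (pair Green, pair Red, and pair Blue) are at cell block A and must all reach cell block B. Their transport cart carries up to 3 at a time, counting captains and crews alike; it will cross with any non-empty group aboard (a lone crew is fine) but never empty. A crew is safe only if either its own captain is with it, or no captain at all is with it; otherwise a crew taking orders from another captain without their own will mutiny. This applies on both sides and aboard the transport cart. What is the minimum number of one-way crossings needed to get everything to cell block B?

5

Counting alone: each trip to cell block B takes at most 3 across and each return brings at least 1 back, so after t trips out (and t−1 returns) at most 3t − (t−1) of the 6 are across; that first reaches 6 at t = 3, so at least 5 crossings are needed.
The plan below uses exactly 5 crossings, so it is optimal:
1. captain Green and crew Green cross → cell block B.
2. captain Green crosses ← cell block A.
3. captain Blue, captain Green, and captain Red cross → cell block B.
4. crew Green crosses ← cell block A.
5. crew Blue, crew Green, and crew Red cross → cell block B.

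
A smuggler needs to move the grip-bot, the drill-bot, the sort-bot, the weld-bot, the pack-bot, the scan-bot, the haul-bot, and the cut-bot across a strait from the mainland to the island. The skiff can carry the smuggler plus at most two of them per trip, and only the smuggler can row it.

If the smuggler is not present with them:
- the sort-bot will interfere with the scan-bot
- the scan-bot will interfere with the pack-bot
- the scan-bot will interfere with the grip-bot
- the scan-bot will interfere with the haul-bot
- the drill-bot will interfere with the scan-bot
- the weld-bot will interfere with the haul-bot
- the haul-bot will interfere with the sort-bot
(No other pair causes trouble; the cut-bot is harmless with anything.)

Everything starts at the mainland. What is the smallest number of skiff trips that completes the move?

Counting alone: the smuggler can take at most 2 across per trip to the island, so moving all 8 needs at least 4 loaded trips out, with a return between consecutive ones — at least 7 crossings.
The safety rule pushes this higher. Following every safe sequence of crossings, the most of the 8 that can be at the island as the skiff arrives there on crossings 7, 9, 11 is 5, 6, 7 respectively — never all 8.
So no plan with fewer than 13 crossings exists, and this one achieves 13:
1. Smuggler goes to the island with the haul-bot and the scan-bot.  [the mainland: the cut-bot, the drill-bot, the grip-bot, the pack-bot, the sort-bot, the weld-bot | the island: the haul-bot, the scan-bot]
2. Smuggler goes back to the mainland with the scan-bot.  [the mainland: the cut-bot, the drill-bot, the grip-bot, the pack-bot, the scan-bot, the sort-bot, the weld-bot | the island: the haul-bot]
3. Smuggler goes to the island with the grip-bot and the scan-bot.  [the mainland: the cut-bot, the drill-bot, the pack-bot, the sort-bot, the weld-bot | the island: the grip-bot, the haul-bot, the scan-bot]
4. Smuggler goes back to the mainland with the scan-bot.  [the mainland: the cut-bot, the drill-bot, the pack-bot, the scan-bot, the sort-bot, the weld-bot | the island: the grip-bot, the haul-bot]
5. Smuggler goes to the island with the drill-bot and the scan-bot.  [the mainland: the cut-bot, the pack-bot, the sort-bot, the weld-bot | the island: the drill-bot, the grip-bot, the haul-bot, the scan-bot]
6. Smuggler goes back to the mainland with the scan-bot.  [the mainland: the cut-bot, the pack-bot, the scan-bot, the sort-bot, the weld-bot | the island: the drill-bot, the grip-bot, the haul-bot]
7. Smuggler goes to the island with the pack-bot and the sort-bot.  [the mainland: the cut-bot, the scan-bot, the weld-bot | the island: the drill-bot, the grip-bot, the haul-bot, the pack-bot, the sort-bot]
8. Smuggler goes back to the mainland with the sort-bot.  [the mainland: the cut-bot, the scan-bot, the sort-bot, the weld-bot | the island: the drill-bot, the grip-bot, the haul-bot, the pack-bot]
9. Smuggler goes to the island with the sort-bot and the weld-bot.  [the mainland: the cut-bot, the scan-bot | the island: the drill-bot, the grip-bot, the haul-bot, the pack-bot, the sort-bot, the weld-bot]
10. Smuggler goes back to the mainland with the haul-bot.  [the mainland: the cut-bot, the haul-bot, the scan-bot | the island: the drill-bot, the grip-bot, the pack-bot, the sort-bot, the weld-bot]
11. Smuggler goes to the island with the cut-bot and the scan-bot.  [the mainland: the haul-bot | the island: the cut-bot, the drill-bot, the grip-bot, the pack-bot, the scan-bot, the sort-bot, the weld-bot]
12. Smuggler goes back to the mainland with the scan-bot.  [the mainland: the haul-bot, the scan-bot | the island: the cut-bot, the drill-bot, the grip-bot, the pack-bot, the sort-bot, the weld-bot]
13. Smuggler goes to the island with the haul-bot and the scan-bot.  [the mainland: — | the island: the cut-bot, the drill-bot, the grip-bot, the haul-bot, the pack-bot, the scan-bot, the sort-bot, the weld-bot]

13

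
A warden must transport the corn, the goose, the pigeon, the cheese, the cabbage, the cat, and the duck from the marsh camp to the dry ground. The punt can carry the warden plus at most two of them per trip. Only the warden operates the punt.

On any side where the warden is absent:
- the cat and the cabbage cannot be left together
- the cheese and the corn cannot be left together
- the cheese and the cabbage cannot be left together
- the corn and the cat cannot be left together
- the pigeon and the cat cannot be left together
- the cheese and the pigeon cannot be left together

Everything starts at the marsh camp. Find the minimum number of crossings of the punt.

9

Counting alone: the warden can take at most 2 across per trip to the dry ground, so moving all 7 needs at least 4 loaded trips out, with a return between consecutive ones — at least 7 crossings.
The safety rule pushes this higher. Following every safe sequence of crossings, the most of the 7 that can be at the dry ground as the punt arrives there on crossing 7 is 6 — never all 7.
So no plan with fewer than 9 crossings exists, and this one achieves 9:
1. Warden goes to the dry ground with the cat and the cheese.  [the marsh camp: the cabbage, the corn, the duck, the goose, the pigeon | the dry ground: the cat, the cheese]
2. Warden goes back to the marsh camp alone.  [the marsh camp: the cabbage, the corn, the duck, the goose, the pigeon | the dry ground: the cat, the cheese]
3. Warden goes to the dry ground with the corn.  [the marsh camp: the cabbage, the duck, the goose, the pigeon | the dry ground: the cat, the cheese, the corn]
4. Warden goes back to the marsh camp with the cat and the cheese.  [the marsh camp: the cabbage, the cat, the cheese, the duck, the goose, the pigeon | the dry ground: the corn]
5. Warden goes to the dry ground with the cabbage and the pigeon.  [the marsh camp: the cat, the cheese, the duck, the goose | the dry ground: the cabbage, the corn, the pigeon]
6. Warden goes back to the marsh camp alone.  [the marsh camp: the cat, the cheese, the duck, the goose | the dry ground: the cabbage, the corn, the pigeon]
7. Warden goes to the dry ground with the duck and the goose.  [the marsh camp: the cat, the cheese | the dry ground: the cabbage, the corn, the duck, the goose, the pigeon]
8. Warden goes back to the marsh camp alone.  [the marsh camp: the cat, the cheese | the dry ground: the cabbage, the corn, the duck, the goose, the pigeon]
9. Warden goes to the dry ground with the cat and the cheese.  [the marsh camp: — | the dry ground: the cabbage, the cat, the cheese, the corn, the duck, the goose, the pigeon]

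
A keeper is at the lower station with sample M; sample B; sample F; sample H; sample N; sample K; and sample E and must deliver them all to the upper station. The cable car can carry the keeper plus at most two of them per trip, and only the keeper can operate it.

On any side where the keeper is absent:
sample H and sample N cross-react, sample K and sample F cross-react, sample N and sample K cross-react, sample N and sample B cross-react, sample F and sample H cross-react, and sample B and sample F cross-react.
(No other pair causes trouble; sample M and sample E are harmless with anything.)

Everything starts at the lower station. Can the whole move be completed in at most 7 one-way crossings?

No

Counting alone: the keeper can take at most 2 across per trip to the upper station, so moving all 7 needs at least 4 loaded trips out, with a return between consecutive ones — at least 7 crossings.
The safety rule pushes this higher. Following every safe sequence of crossings, the most of the 7 that can be at the upper station as the cable car arrives there on crossing 7 is 6 — never all 7.
So the move cannot be finished within 7 crossings. (The shortest complete plan takes 9:)
1. Keeper goes to the upper station with sample F and sample N.  [the lower station: sample B, sample E, sample H, sample K, sample M | the upper station: sample F, sample N]
2. Keeper goes back to the lower station alone.  [the lower station: sample B, sample E, sample H, sample K, sample M | the upper station: sample F, sample N]
3. Keeper goes to the upper station with sample M.  [the lower station: sample B, sample E, sample H, sample K | the upper station: sample F, sample M, sample N]
4. Keeper goes back to the lower station alone.  [the lower station: sample B, sample E, sample H, sample K | the upper station: sample F, sample M, sample N]
5. Keeper goes to the upper station with sample B and sample H.  [the lower station: sample E, sample K | the upper station: sample B, sample F, sample H, sample M, sample N]
6. Keeper goes back to the lower station with sample F and sample N.  [the lower station: sample E, sample F, sample K, sample N | the upper station: sample B, sample H, sample M]
7. Keeper goes to the upper station with sample E and sample K.  [the lower station: sample F, sample N | the upper station: sample B, sample E, sample H, sample K, sample M]
8. Keeper goes back to the lower station alone.  [the lower station: sample F, sample N | the upper station: sample B, sample E, sample H, sample K, sample M]
9. Keeper goes to the upper station with sample F and sample N.  [the lower station: — | the upper station: sample B, sample E, sample F, sample H, sample K, sample M, sample N]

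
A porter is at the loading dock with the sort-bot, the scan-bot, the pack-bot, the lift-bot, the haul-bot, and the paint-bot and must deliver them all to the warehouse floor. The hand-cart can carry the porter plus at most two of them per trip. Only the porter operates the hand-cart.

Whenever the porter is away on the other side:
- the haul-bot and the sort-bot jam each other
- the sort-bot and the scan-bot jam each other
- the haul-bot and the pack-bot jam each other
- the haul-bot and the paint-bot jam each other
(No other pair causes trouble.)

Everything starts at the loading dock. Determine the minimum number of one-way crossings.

Counting alone: the porter can take at most 2 across per trip to the warehouse floor, so moving all 6 needs at least 3 loaded trips out, with a return between consecutive ones — at least 5 crossings.
The safety rule pushes this higher. Following every safe sequence of crossings, the most of the 6 that can be at the warehouse floor as the hand-cart arrives there on crossing 5 is 5 — never all 6.
So no plan with fewer than 7 crossings exists, and this one achieves 7:
1. Porter goes to the warehouse floor with the haul-bot and the sort-bot.
2. Porter goes back to the loading dock with the sort-bot.
3. Porter goes to the warehouse floor with the pack-bot and the sort-bot.
4. Porter goes back to the loading dock with the haul-bot.
5. Porter goes to the warehouse floor with the lift-bot and the paint-bot.
6. Porter goes back to the loading dock alone.
7. Porter goes to the warehouse floor with the haul-bot and the scan-bot.

7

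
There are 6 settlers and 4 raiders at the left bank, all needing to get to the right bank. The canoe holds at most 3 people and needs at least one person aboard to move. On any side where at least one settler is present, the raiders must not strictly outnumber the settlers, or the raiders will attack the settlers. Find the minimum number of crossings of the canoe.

9

Counting alone: each trip to the right bank takes at most 3 across and each return brings at least 1 back, so after t trips out (and t−1 returns) at most 3t − (t−1) of the 10 are across; that first reaches 10 at t = 5, so at least 9 crossings are needed.
The plan below uses exactly 9 crossings, so it is optimal:
1. 2 raiders → the right bank.  (the left bank: 6S 2R; the right bank: 0S 2R)
2. 1 raider ← the left bank.  (the left bank: 6S 3R; the right bank: 0S 1R)
3. 3 raiders → the right bank.  (the left bank: 6S 0R; the right bank: 0S 4R)
4. 1 raider ← the left bank.  (the left bank: 6S 1R; the right bank: 0S 3R)
5. 3 settlers → the right bank.  (the left bank: 3S 1R; the right bank: 3S 3R)
6. 1 raider ← the left bank.  (the left bank: 3S 2R; the right bank: 3S 2R)
7. 1 settler and 2 raiders → the right bank.  (the left bank: 2S 0R; the right bank: 4S 4R)
8. 1 raider ← the left bank.  (the left bank: 2S 1R; the right bank: 4S 3R)
9. 2 settlers and 1 raider → the right bank.  (the left bank: 0S 0R; the right bank: 6S 4R)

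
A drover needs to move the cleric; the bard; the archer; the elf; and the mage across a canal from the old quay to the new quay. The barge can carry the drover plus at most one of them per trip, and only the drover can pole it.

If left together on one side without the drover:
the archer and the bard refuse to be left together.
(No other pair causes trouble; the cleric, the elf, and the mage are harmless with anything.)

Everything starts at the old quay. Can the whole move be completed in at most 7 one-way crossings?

No

Counting alone: the drover can take at most 1 across per trip to the new quay, so moving all 5 needs at least 5 loaded trips out, with a return between consecutive ones — at least 9 crossings.
Since 7 < 9, 7 crossings cannot be enough. (The shortest complete plan in fact takes 9:)
1. Drover goes to the new quay with the bard.
2. Drover goes back to the old quay alone.
3. Drover goes to the new quay with the cleric.
4. Drover goes back to the old quay alone.
5. Drover goes to the new quay with the elf.
6. Drover goes back to the old quay alone.
7. Drover goes to the new quay with the mage.
8. Drover goes back to the old quay alone.
9. Drover goes to the new quay with the archer.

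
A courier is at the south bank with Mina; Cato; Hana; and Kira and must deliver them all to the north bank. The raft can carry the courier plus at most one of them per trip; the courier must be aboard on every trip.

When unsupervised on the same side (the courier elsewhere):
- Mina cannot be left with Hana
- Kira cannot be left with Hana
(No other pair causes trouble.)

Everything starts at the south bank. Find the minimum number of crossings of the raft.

Counting alone: the courier can take at most 1 across per trip to the north bank, so moving all 4 needs at least 4 loaded trips out, with a return between consecutive ones — at least 7 crossings.
The safety rule pushes this higher. Following every safe sequence of crossings, the most of the 4 that can be at the north bank as the raft arrives there on crossing 7 is 3 — never all 4.
So no plan with fewer than 9 crossings exists, and this one achieves 9:
1. Courier goes to the north bank with Hana.
2. Courier goes back to the south bank alone.
3. Courier goes to the north bank with Mina.
4. Courier goes back to the south bank with Hana.
5. Courier goes to the north bank with Kira.
6. Courier goes back to the south bank alone.
7. Courier goes to the north bank with Cato.
8. Courier goes back to the south bank alone.
9. Courier goes to the north bank with Hana.

9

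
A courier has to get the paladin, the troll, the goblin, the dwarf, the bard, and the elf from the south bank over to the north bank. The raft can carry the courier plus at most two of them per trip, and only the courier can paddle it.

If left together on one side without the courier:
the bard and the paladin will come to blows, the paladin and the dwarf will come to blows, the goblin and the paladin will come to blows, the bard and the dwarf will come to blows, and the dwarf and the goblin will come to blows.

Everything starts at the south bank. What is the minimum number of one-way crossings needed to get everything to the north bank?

9

Counting alone: the courier can take at most 2 across per trip to the north bank, so moving all 6 needs at least 3 loaded trips out, with a return between consecutive ones — at least 5 crossings.
The safety rule pushes this higher. Following every safe sequence of crossings, the most of the 6 that can be at the north bank as the raft arrives there on crossings 5, 7 is 4, 5 respectively — never all 6.
So no plan with fewer than 9 crossings exists, and this one achieves 9:
1. Courier goes to the north bank with the dwarf and the paladin.
2. Courier goes back to the south bank with the paladin.
3. Courier goes to the north bank with the paladin and the troll.
4. Courier goes back to the south bank with the paladin.
5. Courier goes to the north bank with the elf and the paladin.
6. Courier goes back to the south bank with the paladin.
7. Courier goes to the north bank with the bard and the goblin.
8. Courier goes back to the south bank with the dwarf.
9. Courier goes to the north bank with the dwarf and the paladin.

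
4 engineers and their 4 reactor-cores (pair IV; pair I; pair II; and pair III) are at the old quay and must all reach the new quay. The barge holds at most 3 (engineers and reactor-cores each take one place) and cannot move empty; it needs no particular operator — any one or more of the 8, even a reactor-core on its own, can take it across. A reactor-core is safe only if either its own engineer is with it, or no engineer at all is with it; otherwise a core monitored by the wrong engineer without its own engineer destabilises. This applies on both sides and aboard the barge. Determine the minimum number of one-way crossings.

Counting alone: each trip to the new quay takes at most 3 across and each return brings at least 1 back, so after t trips out (and t−1 returns) at most 3t − (t−1) of the 8 are across; that first reaches 8 at t = 4, so at least 7 crossings are needed.
The safety rule pushes this higher. Following every safe sequence of crossings, the most of the 8 that can be at the new quay as the barge arrives there on crossing 7 is 7 — never all 8.
So no plan with fewer than 9 crossings exists, and this one achieves 9:
1. engineer IV and reactor-core IV cross → the new quay.
2. engineer IV crosses ← the old quay.
3. engineer I, engineer IV, and reactor-core I cross → the new quay.
4. engineer IV and reactor-core IV cross ← the old quay.
5. engineer II, engineer III, and engineer IV cross → the new quay.
6. reactor-core I crosses ← the old quay.
7. reactor-core I and reactor-core IV cross → the new quay.
8. reactor-core IV crosses ← the old quay.
9. reactor-core II, reactor-core III, and reactor-core IV cross → the new quay.

9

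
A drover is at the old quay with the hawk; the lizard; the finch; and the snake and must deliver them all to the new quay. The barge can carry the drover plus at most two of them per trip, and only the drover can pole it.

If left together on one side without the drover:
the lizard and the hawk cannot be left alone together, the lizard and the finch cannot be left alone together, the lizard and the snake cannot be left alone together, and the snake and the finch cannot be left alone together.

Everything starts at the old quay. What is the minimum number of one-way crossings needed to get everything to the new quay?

Counting alone: the drover can take at most 2 across per trip to the new quay, so moving all 4 needs at least 2 loaded trips out, with a return between consecutive ones — at least 3 crossings.
The safety rule pushes this higher. Following every safe sequence of crossings, the most of the 4 that can be at the new quay as the barge arrives there on crossing 3 is 3 — never all 4.
So no plan with fewer than 5 crossings exists, and this one achieves 5:
1. Drover goes to the new quay with the finch and the lizard.  [the old quay: the hawk, the snake | the new quay: the finch, the lizard]
2. Drover goes back to the old quay with the lizard.  [the old quay: the hawk, the lizard, the snake | the new quay: the finch]
3. Drover goes to the new quay with the hawk and the lizard.  [the old quay: the snake | the new quay: the finch, the hawk, the lizard]
4. Drover goes back to the old quay with the lizard.  [the old quay: the lizard, the snake | the new quay: the finch, the hawk]
5. Drover goes to the new quay with the lizard and the snake.  [the old quay: — | the new quay: the finch, the hawk, the lizard, the snake]

5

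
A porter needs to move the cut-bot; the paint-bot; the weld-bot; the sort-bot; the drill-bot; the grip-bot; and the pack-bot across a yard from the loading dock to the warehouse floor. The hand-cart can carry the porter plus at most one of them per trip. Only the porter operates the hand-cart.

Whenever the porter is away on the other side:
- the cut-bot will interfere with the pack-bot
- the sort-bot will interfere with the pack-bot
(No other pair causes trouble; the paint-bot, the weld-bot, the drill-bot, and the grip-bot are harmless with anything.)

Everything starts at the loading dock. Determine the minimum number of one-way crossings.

15

Counting alone: the porter can take at most 1 across per trip to the warehouse floor, so moving all 7 needs at least 7 loaded trips out, with a return between consecutive ones — at least 13 crossings.
The safety rule pushes this higher. Following every safe sequence of crossings, the most of the 7 that can be at the warehouse floor as the hand-cart arrives there on crossing 13 is 6 — never all 7.
So no plan with fewer than 15 crossings exists, and this one achieves 15:
1. Porter goes to the warehouse floor with the pack-bot.
2. Porter goes back to the loading dock alone.
3. Porter goes to the warehouse floor with the cut-bot.
4. Porter goes back to the loading dock with the pack-bot.
5. Porter goes to the warehouse floor with the sort-bot.
6. Porter goes back to the loading dock alone.
7. Porter goes to the warehouse floor with the paint-bot.
8. Porter goes back to the loading dock alone.
9. Porter goes to the warehouse floor with the weld-bot.
10. Porter goes back to the loading dock alone.
11. Porter goes to the warehouse floor with the drill-bot.
12. Porter goes back to the loading dock alone.
13. Porter goes to the warehouse floor with the grip-bot.
14. Porter goes back to the loading dock alone.
15. Porter goes to the warehouse floor with the pack-bot.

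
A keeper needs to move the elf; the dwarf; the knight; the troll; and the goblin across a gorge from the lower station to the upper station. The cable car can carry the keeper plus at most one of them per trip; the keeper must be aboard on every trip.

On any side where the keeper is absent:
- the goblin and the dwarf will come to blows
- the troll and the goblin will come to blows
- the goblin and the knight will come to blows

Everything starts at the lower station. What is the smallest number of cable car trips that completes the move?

impossible

Following every safe sequence of crossings from the start, the most of the 5 that can be at the upper station as the cable car arrives there on crossings 1, 3, 5 is 1, 2, 3 respectively; the best ever achieved is 3 of 5.
From crossing 7 on, no configuration arises that was not already reachable earlier: only 18 distinct safe configurations (who is on which side, and where the cable car is) can ever be reached, none of them has everyone across, and every continuation just revisits them. So no valid plan exists.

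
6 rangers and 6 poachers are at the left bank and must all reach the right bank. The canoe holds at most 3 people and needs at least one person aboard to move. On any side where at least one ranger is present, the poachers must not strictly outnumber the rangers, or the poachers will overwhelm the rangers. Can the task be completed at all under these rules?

Following every safe sequence of crossings from the start, the most of the 12 that can be at the right bank as the canoe arrives there on crossings 1, 3, 5 is 3, 5, 6 respectively; the best ever achieved is 6 of 12.
From crossing 7 on, no configuration arises that was not already reachable earlier: only 17 distinct safe configurations (who is on which side, and where the canoe is) can ever be reached, none of them has everyone across, and every continuation just revisits them. They are: 0 rangers + 0 poachers across (canoe back at the start); 0 rangers + 1 poacher across (canoe there); 0 rangers + 1 poacher across (canoe back at the start); 0 rangers + 2 poachers across (canoe there); 0 rangers + 2 poachers across (canoe back at the start); 0 rangers + 3 poachers across (canoe there); 0 rangers + 3 poachers across (canoe back at the start); 0 rangers + 4 poachers across (canoe there); 0 rangers + 4 poachers across (canoe back at the start); 0 rangers + 5 poachers across (canoe there); 0 rangers + 5 poachers across (canoe back at the start); 0 rangers + 6 poachers across (canoe there); 1 ranger + 1 poacher across (canoe there); 1 ranger + 1 poacher across (canoe back at the start); 2 rangers + 2 poachers across (canoe there); 2 rangers + 2 poachers across (canoe back at the start); 3 rangers + 3 poachers across (canoe there). So no valid plan exists.

No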